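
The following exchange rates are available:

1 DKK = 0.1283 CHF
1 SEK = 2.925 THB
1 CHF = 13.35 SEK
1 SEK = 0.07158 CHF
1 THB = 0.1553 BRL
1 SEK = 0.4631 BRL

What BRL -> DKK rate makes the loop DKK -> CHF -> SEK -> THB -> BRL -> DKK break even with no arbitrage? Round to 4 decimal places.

Known legs of the cycle: 0.1283 × 13.35 × 2.925 × 0.1553 = 0.7780459532625
For no arbitrage the full-cycle product must be 1, so the missing rate is 1 / 0.7780459532625 ≈ 1.285271.

1.2853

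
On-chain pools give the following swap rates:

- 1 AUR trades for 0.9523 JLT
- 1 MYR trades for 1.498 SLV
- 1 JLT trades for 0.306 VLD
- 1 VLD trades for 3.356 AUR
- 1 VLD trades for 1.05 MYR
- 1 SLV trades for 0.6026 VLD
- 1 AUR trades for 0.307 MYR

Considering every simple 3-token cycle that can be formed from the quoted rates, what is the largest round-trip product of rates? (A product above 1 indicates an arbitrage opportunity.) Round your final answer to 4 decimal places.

0.9780

VLD→AUR→JLT→VLD: 3.356 × 0.9523 × 0.306 = 0.97795
VLD→MYR→SLV→VLD: 1.05 × 1.498 × 0.6026 = 0.94783
Maximum is VLD→AUR→JLT→VLD at 0.9780; no arbitrage — every cycle loses value.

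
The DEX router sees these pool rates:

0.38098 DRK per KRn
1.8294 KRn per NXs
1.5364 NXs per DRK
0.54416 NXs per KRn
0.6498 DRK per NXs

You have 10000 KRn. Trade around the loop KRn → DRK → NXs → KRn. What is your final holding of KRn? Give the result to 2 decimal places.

10000 KRn × 0.38098 = 3809.8 DRK
3809.8 DRK × 1.5364 = 5853.37672 NXs
5853.37672 NXs × 1.8294 = 10708.167371568 KRn

10708.17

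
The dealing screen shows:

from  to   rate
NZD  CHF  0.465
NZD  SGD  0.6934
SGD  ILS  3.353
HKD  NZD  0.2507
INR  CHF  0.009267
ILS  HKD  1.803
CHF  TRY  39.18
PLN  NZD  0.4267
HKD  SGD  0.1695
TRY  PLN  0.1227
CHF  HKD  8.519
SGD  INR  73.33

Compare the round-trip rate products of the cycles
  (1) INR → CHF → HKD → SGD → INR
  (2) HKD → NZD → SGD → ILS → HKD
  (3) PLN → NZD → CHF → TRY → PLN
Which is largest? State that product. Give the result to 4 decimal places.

(1) 0.009267 × 8.519 × 0.1695 × 73.33 = 0.98125
(2) 0.2507 × 0.6934 × 3.353 × 1.803 = 1.05091
(3) 0.4267 × 0.465 × 39.18 × 0.1227 = 0.95386
Highest is cycle (2) at 1.0509 (>1, arbitrage).

1.0509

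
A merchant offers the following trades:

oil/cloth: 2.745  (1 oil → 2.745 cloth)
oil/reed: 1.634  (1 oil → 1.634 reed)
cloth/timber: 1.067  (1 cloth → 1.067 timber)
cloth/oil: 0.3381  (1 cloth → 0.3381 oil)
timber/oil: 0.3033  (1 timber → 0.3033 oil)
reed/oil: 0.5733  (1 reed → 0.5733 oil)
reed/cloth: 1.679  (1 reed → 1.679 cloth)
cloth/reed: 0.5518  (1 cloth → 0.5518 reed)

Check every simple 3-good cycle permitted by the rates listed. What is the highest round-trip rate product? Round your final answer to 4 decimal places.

0.9276

oil→reed→cloth→oil: 1.634 × 1.679 × 0.3381 = 0.92757
oil→cloth→timber→oil: 2.745 × 1.067 × 0.3033 = 0.88834
oil→cloth→reed→oil: 2.745 × 0.5518 × 0.5733 = 0.86837
Maximum is oil→reed→cloth→oil at 0.9276; no arbitrage — every cycle loses value.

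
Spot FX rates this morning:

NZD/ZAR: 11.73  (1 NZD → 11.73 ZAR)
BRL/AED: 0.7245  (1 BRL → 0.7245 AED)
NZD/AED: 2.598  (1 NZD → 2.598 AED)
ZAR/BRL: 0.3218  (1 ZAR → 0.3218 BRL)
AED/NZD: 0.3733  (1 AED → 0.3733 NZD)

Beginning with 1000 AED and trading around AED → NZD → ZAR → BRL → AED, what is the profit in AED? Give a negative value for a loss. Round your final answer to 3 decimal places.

1000 AED × 0.3733 = 373.3 NZD
373.3 NZD × 11.73 = 4378.809 ZAR
4378.809 ZAR × 0.3218 = 1409.1007362 BRL
1409.1007362 BRL × 0.7245 = 1020.8934833769 AED
Net change: 1020.8934833769 − 1000 = 20.8934833769 AED

20.893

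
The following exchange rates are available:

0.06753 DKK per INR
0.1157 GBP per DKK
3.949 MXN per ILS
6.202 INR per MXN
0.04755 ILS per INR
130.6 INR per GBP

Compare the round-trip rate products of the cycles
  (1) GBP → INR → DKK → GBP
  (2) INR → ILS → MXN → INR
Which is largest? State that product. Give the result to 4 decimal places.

(1) 130.6 × 0.06753 × 0.1157 = 1.02041
(2) 0.04755 × 3.949 × 6.202 = 1.16458
Highest is cycle (2) at 1.1646 (>1, arbitrage).

1.1646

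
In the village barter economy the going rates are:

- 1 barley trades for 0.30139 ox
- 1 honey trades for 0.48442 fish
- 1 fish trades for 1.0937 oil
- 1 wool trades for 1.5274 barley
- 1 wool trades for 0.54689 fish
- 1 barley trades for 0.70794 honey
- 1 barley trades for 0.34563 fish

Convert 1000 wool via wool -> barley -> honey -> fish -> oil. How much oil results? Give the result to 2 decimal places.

572.89

1000 wool × 1.5274 = 1527.4 barley
1527.4 barley × 0.70794 = 1081.307556 honey
1081.307556 honey × 0.48442 = 523.80700627752 fish
523.80700627752 fish × 1.0937 = 572.887722765723624 oil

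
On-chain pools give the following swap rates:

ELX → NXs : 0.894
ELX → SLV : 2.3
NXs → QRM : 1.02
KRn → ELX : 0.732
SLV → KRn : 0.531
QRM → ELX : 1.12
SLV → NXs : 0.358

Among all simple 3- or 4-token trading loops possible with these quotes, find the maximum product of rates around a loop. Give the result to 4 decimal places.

QRM→ELX→NXs→QRM: 1.12 × 0.894 × 1.02 = 1.02131
SLV→NXs→QRM→ELX→SLV: 0.358 × 1.02 × 1.12 × 2.3 = 0.94065
SLV→KRn→ELX→SLV: 0.531 × 0.732 × 2.3 = 0.89399
Maximum is QRM→ELX→NXs→QRM at 1.0213; arbitrage exists.

1.0213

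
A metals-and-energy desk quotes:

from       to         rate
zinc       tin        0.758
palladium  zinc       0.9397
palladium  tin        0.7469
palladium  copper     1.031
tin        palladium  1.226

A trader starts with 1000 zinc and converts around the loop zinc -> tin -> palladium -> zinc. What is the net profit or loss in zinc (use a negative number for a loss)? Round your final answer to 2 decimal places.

-126.73

1000 zinc × 0.758 = 758 tin
758 tin × 1.226 = 929.308 palladium
929.308 palladium × 0.9397 = 873.2707276 zinc
Net change: 873.2707276 − 1000 = -126.7292724 zinc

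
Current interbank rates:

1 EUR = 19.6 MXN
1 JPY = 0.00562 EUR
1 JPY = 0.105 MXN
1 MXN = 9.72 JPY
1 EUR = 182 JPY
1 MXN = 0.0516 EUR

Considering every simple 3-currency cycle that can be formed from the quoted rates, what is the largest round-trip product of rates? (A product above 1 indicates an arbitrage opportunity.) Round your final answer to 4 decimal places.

1.0707

EUR→MXN→JPY→EUR: 19.6 × 9.72 × 0.00562 = 1.07068
EUR→JPY→MXN→EUR: 182 × 0.105 × 0.0516 = 0.98608
Maximum is EUR→MXN→JPY→EUR at 1.0707; arbitrage exists.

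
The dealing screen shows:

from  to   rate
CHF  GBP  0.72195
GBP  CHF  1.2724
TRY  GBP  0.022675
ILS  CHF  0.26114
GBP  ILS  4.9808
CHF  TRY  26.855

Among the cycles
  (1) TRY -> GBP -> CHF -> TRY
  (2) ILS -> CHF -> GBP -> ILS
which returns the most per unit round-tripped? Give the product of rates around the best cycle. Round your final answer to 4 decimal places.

0.9390

(1) 0.022675 × 1.2724 × 26.855 = 0.77481
(2) 0.26114 × 0.72195 × 4.9808 = 0.93903
Highest is cycle (2) at 0.9390 (≤1, no arbitrage).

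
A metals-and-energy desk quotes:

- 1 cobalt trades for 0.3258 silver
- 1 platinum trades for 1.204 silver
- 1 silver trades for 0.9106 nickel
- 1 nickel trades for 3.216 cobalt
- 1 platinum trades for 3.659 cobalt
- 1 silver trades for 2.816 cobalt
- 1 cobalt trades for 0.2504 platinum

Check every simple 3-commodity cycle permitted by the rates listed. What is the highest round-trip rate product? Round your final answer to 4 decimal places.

0.9541

cobalt→silver→nickel→cobalt: 0.3258 × 0.9106 × 3.216 = 0.95410
cobalt→platinum→silver→cobalt: 0.2504 × 1.204 × 2.816 = 0.84897
Maximum is cobalt→silver→nickel→cobalt at 0.9541; no arbitrage — every cycle loses value.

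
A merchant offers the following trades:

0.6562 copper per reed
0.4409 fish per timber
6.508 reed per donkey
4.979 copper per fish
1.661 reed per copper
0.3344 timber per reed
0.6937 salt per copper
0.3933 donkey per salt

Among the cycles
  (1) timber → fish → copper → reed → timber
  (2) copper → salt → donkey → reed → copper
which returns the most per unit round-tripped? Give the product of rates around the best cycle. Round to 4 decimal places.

(1) 0.4409 × 4.979 × 1.661 × 0.3344 = 1.21932
(2) 0.6937 × 0.3933 × 6.508 × 0.6562 = 1.16514
Highest is cycle (1) at 1.2193 (>1, arbitrage).

1.2193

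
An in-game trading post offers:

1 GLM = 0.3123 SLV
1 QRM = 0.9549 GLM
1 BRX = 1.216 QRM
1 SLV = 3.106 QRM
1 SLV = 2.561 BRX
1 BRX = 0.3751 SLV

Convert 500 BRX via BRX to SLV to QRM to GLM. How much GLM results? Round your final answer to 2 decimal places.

556.26

500 BRX × 0.3751 = 187.55 SLV
187.55 SLV × 3.106 = 582.5303 QRM
582.5303 QRM × 0.9549 = 556.25818347 GLM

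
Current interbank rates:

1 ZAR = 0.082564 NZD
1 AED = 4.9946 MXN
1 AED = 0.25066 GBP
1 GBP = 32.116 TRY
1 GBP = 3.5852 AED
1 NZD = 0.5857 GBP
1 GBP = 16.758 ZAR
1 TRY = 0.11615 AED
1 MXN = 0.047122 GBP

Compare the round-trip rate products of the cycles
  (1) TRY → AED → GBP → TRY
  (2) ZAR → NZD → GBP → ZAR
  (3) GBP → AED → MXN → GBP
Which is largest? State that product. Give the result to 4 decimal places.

0.9350

(1) 0.11615 × 0.25066 × 32.116 = 0.93503
(2) 0.082564 × 0.5857 × 16.758 = 0.81038
(3) 3.5852 × 4.9946 × 0.047122 = 0.84380
Highest is cycle (1) at 0.9350 (≤1, no arbitrage).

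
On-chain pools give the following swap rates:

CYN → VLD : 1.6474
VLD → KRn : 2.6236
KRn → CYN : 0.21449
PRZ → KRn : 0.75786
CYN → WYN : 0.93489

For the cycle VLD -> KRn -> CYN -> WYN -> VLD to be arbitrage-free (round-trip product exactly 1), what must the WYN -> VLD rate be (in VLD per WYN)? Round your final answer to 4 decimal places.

1.9008

Known legs of the cycle: 2.6236 × 0.21449 × 0.93489 = 0.52609622538396
For no arbitrage the full-cycle product must be 1, so the missing rate is 1 / 0.52609622538396 ≈ 1.900793.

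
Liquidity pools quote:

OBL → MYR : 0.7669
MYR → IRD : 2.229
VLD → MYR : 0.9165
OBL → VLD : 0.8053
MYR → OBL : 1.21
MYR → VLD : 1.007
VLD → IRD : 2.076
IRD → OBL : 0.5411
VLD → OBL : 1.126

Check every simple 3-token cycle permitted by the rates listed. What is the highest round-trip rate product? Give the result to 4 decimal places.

0.9250

OBL→MYR→IRD→OBL: 0.7669 × 2.229 × 0.5411 = 0.92497
OBL→VLD→IRD→OBL: 0.8053 × 2.076 × 0.5411 = 0.90461
OBL→VLD→MYR→OBL: 0.8053 × 0.9165 × 1.21 = 0.89305
OBL→MYR→VLD→OBL: 0.7669 × 1.007 × 1.126 = 0.86957
Maximum is OBL→MYR→IRD→OBL at 0.9250; no arbitrage — every cycle loses value.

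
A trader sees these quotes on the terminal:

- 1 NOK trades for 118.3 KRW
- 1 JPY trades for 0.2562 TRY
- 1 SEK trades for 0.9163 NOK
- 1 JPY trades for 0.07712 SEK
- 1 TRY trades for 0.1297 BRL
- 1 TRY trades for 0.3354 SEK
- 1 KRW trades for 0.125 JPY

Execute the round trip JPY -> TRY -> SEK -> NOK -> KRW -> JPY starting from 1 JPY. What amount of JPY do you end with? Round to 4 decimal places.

1 JPY × 0.2562 = 0.2562 TRY
0.2562 TRY × 0.3354 = 0.08592948 SEK
0.08592948 SEK × 0.9163 = 0.078737182524 NOK
0.078737182524 NOK × 118.3 = 9.3146086925892 KRW
9.3146086925892 KRW × 0.125 = 1.16432608657365 JPY

1.1643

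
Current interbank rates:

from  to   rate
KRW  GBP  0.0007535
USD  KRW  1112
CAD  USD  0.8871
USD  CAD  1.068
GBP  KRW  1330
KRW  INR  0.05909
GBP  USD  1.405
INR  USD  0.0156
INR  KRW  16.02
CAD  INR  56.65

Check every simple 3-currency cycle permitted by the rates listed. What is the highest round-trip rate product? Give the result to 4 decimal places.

1.1772

GBP→USD→KRW→GBP: 1.405 × 1112 × 0.0007535 = 1.17724
USD→KRW→INR→USD: 1112 × 0.05909 × 0.0156 = 1.02505
USD→CAD→INR→USD: 1.068 × 56.65 × 0.0156 = 0.94383
Maximum is GBP→USD→KRW→GBP at 1.1772; arbitrage exists.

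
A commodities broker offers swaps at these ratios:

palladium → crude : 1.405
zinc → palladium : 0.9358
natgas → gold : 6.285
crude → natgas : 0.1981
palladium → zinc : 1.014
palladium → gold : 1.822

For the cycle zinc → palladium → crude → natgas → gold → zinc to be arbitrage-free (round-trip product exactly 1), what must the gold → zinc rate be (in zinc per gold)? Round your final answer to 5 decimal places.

Known legs of the cycle: 0.9358 × 1.405 × 0.1981 × 6.285 = 1.6370016707415
For no arbitrage the full-cycle product must be 1, so the missing rate is 1 / 1.6370016707415 ≈ 0.6108729.

0.61087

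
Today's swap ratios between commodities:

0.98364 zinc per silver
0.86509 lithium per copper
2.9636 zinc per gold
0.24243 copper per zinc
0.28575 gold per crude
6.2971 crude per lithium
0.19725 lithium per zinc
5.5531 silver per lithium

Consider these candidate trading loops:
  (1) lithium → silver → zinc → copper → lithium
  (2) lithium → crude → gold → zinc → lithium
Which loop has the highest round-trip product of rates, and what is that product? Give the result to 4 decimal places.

(1) 5.5531 × 0.98364 × 0.24243 × 0.86509 = 1.14556
(2) 6.2971 × 0.28575 × 2.9636 × 0.19725 = 1.05187
Highest is cycle (1) at 1.1456 (>1, arbitrage).

1.1456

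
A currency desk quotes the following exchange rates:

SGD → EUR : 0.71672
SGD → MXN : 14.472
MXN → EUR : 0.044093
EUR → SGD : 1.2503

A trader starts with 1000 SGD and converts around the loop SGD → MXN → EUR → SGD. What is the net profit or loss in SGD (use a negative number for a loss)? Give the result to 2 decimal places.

1000 SGD × 14.472 = 14472 MXN
14472 MXN × 0.044093 = 638.113896 EUR
638.113896 EUR × 1.2503 = 797.8338041688 SGD
Net change: 797.8338041688 − 1000 = -202.1661958312 SGD

-202.17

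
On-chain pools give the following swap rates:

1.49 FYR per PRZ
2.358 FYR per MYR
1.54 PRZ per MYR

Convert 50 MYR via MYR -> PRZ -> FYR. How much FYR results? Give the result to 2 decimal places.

50 MYR × 1.54 = 77 PRZ
77 PRZ × 1.49 = 114.73 FYR

114.73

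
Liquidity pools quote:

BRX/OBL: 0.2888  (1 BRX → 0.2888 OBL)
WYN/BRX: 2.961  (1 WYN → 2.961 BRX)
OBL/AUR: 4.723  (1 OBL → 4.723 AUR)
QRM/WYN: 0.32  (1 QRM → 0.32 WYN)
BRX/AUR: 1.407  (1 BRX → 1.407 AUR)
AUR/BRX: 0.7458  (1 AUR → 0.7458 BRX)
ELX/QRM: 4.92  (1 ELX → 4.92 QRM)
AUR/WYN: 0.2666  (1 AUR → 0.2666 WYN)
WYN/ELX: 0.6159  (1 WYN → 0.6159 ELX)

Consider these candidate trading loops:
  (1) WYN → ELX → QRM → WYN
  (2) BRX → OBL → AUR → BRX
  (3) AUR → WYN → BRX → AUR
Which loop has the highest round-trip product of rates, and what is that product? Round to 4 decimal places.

(1) 0.6159 × 4.92 × 0.32 = 0.96967
(2) 0.2888 × 4.723 × 0.7458 = 1.01727
(3) 0.2666 × 2.961 × 1.407 = 1.11069
Highest is cycle (3) at 1.1107 (>1, arbitrage).

1.1107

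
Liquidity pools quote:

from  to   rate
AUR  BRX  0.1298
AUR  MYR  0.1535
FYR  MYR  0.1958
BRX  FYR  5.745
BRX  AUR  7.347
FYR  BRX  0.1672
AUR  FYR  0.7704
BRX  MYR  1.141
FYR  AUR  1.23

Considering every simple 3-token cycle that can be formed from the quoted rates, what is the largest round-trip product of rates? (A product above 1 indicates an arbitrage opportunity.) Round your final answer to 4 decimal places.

FYR→BRX→AUR→FYR: 0.1672 × 7.347 × 0.7704 = 0.94637
FYR→AUR→BRX→FYR: 1.23 × 0.1298 × 5.745 = 0.91721
Maximum is FYR→BRX→AUR→FYR at 0.9464; no arbitrage — every cycle loses value.

0.9464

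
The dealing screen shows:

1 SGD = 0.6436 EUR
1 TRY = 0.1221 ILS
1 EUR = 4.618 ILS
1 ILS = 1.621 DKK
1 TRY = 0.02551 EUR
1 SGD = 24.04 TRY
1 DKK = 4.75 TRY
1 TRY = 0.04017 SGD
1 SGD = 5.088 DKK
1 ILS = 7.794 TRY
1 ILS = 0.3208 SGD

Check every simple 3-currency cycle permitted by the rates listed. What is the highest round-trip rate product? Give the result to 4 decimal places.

0.9708

TRY→SGD→DKK→TRY: 0.04017 × 5.088 × 4.75 = 0.97083
ILS→SGD→EUR→ILS: 0.3208 × 0.6436 × 4.618 = 0.95346
ILS→SGD→TRY→ILS: 0.3208 × 24.04 × 0.1221 = 0.94164
ILS→DKK→TRY→ILS: 1.621 × 4.75 × 0.1221 = 0.94014
ILS→TRY→EUR→ILS: 7.794 × 0.02551 × 4.618 = 0.91817
Maximum is TRY→SGD→DKK→TRY at 0.9708; no arbitrage — every cycle loses value.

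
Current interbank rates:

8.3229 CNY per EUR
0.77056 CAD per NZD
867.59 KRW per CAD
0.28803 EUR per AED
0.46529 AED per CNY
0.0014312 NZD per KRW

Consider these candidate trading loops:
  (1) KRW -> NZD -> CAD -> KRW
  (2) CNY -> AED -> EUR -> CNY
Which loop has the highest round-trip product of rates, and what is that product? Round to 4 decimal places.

(1) 0.0014312 × 0.77056 × 867.59 = 0.95680
(2) 0.46529 × 0.28803 × 8.3229 = 1.11541
Highest is cycle (2) at 1.1154 (>1, arbitrage).

1.1154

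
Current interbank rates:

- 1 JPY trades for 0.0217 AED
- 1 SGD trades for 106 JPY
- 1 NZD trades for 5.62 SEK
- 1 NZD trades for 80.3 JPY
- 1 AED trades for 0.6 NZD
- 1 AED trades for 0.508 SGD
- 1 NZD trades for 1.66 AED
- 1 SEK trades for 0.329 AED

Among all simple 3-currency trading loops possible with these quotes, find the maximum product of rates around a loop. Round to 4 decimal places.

1.1685

SGD→JPY→AED→SGD: 106 × 0.0217 × 0.508 = 1.16850
SEK→AED→NZD→SEK: 0.329 × 0.6 × 5.62 = 1.10939
JPY→AED→NZD→JPY: 0.0217 × 0.6 × 80.3 = 1.04551
Maximum is SGD→JPY→AED→SGD at 1.1685; arbitrage exists.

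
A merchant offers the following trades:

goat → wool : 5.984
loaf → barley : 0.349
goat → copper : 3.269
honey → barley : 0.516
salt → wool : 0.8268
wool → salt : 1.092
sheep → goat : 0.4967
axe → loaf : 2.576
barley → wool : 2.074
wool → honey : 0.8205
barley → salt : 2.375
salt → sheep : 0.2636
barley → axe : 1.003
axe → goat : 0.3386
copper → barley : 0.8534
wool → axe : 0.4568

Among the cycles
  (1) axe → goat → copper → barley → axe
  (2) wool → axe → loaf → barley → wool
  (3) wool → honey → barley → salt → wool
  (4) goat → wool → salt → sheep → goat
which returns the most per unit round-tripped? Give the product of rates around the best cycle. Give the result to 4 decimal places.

(1) 0.3386 × 3.269 × 0.8534 × 1.003 = 0.94745
(2) 0.4568 × 2.576 × 0.349 × 2.074 = 0.85174
(3) 0.8205 × 0.516 × 2.375 × 0.8268 = 0.83137
(4) 5.984 × 1.092 × 0.2636 × 0.4967 = 0.85557
Highest is cycle (1) at 0.9474 (≤1, no arbitrage).

0.9474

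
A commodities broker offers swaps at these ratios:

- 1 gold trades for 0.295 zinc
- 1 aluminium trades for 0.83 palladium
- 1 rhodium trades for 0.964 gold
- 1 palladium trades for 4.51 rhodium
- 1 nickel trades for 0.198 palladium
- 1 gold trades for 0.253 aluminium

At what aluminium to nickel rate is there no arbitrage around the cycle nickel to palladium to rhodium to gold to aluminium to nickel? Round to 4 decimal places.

Known legs of the cycle: 0.198 × 4.51 × 0.964 × 0.253 = 0.21779067816
For no arbitrage the full-cycle product must be 1, so the missing rate is 1 / 0.21779067816 ≈ 4.591565.

4.5916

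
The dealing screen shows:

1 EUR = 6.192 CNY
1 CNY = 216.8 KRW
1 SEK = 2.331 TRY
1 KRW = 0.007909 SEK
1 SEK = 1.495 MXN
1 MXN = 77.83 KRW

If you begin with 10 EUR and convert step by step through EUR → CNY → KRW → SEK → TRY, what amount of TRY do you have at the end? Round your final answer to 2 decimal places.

247.49

10 EUR × 6.192 = 61.92 CNY
61.92 CNY × 216.8 = 13424.256 KRW
13424.256 KRW × 0.007909 = 106.172440704 SEK
106.172440704 SEK × 2.331 = 247.487959281024 TRY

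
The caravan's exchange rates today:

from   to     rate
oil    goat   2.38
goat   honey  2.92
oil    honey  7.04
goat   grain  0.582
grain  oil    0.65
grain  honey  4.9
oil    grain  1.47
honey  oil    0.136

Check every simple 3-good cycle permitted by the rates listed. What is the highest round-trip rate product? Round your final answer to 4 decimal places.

0.9796

honey→oil→grain→honey: 0.136 × 1.47 × 4.9 = 0.97961
honey→oil→goat→honey: 0.136 × 2.38 × 2.92 = 0.94515
oil→goat→grain→oil: 2.38 × 0.582 × 0.65 = 0.90035
Maximum is honey→oil→grain→honey at 0.9796; no arbitrage — every cycle loses value.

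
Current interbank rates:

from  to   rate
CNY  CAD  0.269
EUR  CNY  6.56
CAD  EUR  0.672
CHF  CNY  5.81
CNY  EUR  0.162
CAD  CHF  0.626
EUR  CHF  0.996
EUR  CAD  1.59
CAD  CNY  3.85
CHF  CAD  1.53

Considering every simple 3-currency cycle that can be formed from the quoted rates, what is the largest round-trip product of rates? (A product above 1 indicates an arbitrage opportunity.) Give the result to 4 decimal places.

1.1858

CNY→CAD→EUR→CNY: 0.269 × 0.672 × 6.56 = 1.18584
CHF→CAD→EUR→CHF: 1.53 × 0.672 × 0.996 = 1.02405
CNY→EUR→CAD→CNY: 0.162 × 1.59 × 3.85 = 0.99168
CHF→CNY→CAD→CHF: 5.81 × 0.269 × 0.626 = 0.97837
CHF→CNY→EUR→CHF: 5.81 × 0.162 × 0.996 = 0.93746
Maximum is CNY→CAD→EUR→CNY at 1.1858; arbitrage exists.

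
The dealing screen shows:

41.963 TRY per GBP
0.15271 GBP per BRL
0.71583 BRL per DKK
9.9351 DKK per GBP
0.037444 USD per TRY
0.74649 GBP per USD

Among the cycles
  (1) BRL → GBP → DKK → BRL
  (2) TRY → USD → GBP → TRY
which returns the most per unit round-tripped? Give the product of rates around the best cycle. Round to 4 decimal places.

1.1729

(1) 0.15271 × 9.9351 × 0.71583 = 1.08605
(2) 0.037444 × 0.74649 × 41.963 = 1.17293
Highest is cycle (2) at 1.1729 (>1, arbitrage).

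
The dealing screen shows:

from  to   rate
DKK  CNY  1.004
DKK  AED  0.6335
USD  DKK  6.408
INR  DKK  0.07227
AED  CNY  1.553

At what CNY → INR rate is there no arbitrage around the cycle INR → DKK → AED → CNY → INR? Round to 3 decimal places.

14.064

Known legs of the cycle: 0.07227 × 0.6335 × 1.553 = 0.071101068885
For no arbitrage the full-cycle product must be 1, so the missing rate is 1 / 0.071101068885 ≈ 14.06449.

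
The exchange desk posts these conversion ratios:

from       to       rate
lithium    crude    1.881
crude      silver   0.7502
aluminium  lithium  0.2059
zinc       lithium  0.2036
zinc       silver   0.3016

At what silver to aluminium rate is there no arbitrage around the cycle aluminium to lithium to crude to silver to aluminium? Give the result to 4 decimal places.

Known legs of the cycle: 0.2059 × 1.881 × 0.7502 = 0.29055088458
For no arbitrage the full-cycle product must be 1, so the missing rate is 1 / 0.29055088458 ≈ 3.441738.

3.4417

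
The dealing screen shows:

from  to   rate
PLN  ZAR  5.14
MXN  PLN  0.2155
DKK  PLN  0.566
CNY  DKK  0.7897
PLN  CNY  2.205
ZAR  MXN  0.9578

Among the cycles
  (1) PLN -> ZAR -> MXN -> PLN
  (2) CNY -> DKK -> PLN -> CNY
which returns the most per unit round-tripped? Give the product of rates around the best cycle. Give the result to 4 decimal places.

1.0609

(1) 5.14 × 0.9578 × 0.2155 = 1.06093
(2) 0.7897 × 0.566 × 2.205 = 0.98557
Highest is cycle (1) at 1.0609 (>1, arbitrage).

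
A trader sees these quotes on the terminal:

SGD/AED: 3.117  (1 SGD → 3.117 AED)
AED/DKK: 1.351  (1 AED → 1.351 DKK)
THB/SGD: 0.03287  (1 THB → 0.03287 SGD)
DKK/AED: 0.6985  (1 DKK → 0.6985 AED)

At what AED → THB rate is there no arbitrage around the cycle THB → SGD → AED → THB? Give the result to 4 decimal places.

9.7603

Known legs of the cycle: 0.03287 × 3.117 = 0.10245579
For no arbitrage the full-cycle product must be 1, so the missing rate is 1 / 0.10245579 ≈ 9.760307.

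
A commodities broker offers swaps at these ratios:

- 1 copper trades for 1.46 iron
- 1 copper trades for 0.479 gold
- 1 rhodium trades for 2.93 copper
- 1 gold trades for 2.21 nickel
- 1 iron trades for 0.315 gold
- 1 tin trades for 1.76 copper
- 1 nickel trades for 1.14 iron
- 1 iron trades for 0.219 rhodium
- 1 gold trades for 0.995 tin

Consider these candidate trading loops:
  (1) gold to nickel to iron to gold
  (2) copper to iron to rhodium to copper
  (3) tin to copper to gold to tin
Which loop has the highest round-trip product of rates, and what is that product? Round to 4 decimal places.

0.9368

(1) 2.21 × 1.14 × 0.315 = 0.79361
(2) 1.46 × 0.219 × 2.93 = 0.93684
(3) 1.76 × 0.479 × 0.995 = 0.83882
Highest is cycle (2) at 0.9368 (≤1, no arbitrage).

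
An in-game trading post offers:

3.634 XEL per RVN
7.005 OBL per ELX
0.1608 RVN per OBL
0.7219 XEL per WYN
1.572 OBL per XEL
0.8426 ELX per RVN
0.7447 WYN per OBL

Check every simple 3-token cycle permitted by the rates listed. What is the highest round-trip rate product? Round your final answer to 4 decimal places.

0.9491

RVN→ELX→OBL→RVN: 0.8426 × 7.005 × 0.1608 = 0.94911
RVN→XEL→OBL→RVN: 3.634 × 1.572 × 0.1608 = 0.91859
XEL→OBL→WYN→XEL: 1.572 × 0.7447 × 0.7219 = 0.84511
Maximum is RVN→ELX→OBL→RVN at 0.9491; no arbitrage — every cycle loses value.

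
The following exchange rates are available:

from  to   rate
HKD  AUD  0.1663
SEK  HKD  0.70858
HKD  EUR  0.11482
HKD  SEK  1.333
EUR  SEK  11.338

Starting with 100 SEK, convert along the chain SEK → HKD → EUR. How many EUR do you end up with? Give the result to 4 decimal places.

8.1359

100 SEK × 0.70858 = 70.858 HKD
70.858 HKD × 0.11482 = 8.13591556 EUR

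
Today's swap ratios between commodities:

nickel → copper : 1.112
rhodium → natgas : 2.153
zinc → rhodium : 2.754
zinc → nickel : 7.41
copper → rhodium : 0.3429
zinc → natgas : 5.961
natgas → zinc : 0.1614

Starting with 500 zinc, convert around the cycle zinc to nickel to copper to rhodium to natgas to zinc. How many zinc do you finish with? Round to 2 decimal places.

490.92

500 zinc × 7.41 = 3705 nickel
3705 nickel × 1.112 = 4119.96 copper
4119.96 copper × 0.3429 = 1412.734284 rhodium
1412.734284 rhodium × 2.153 = 3041.616913452 natgas
3041.616913452 natgas × 0.1614 = 490.9169698311528 zinc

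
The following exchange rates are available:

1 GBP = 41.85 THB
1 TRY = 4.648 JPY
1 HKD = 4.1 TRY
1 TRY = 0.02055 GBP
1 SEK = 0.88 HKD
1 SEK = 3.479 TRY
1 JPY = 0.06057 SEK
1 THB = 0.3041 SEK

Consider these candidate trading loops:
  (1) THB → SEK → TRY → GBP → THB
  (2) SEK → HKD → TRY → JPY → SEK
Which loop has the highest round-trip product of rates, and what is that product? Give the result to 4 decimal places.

1.0158

(1) 0.3041 × 3.479 × 0.02055 × 41.85 = 0.90987
(2) 0.88 × 4.1 × 4.648 × 0.06057 = 1.01576
Highest is cycle (2) at 1.0158 (>1, arbitrage).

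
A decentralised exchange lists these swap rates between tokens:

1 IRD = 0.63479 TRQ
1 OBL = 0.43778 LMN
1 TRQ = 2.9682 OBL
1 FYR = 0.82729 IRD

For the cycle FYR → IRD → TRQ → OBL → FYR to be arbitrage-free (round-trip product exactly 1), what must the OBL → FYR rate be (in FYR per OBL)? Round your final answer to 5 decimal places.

0.64153

Known legs of the cycle: 0.82729 × 0.63479 × 2.9682 = 1.55876631497262
For no arbitrage the full-cycle product must be 1, so the missing rate is 1 / 1.55876631497262 ≈ 0.6415330.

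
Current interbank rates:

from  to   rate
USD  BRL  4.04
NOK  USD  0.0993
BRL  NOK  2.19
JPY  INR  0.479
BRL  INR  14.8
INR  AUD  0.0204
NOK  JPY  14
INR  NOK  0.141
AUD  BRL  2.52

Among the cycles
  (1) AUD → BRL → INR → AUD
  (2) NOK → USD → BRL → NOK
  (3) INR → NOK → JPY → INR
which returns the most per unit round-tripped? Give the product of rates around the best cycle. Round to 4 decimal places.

(1) 2.52 × 14.8 × 0.0204 = 0.76084
(2) 0.0993 × 4.04 × 2.19 = 0.87857
(3) 0.141 × 14 × 0.479 = 0.94555
Highest is cycle (3) at 0.9455 (≤1, no arbitrage).

0.9455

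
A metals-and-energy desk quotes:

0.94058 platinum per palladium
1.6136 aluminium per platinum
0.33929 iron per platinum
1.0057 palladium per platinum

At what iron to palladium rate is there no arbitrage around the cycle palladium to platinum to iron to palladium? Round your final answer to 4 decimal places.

Known legs of the cycle: 0.94058 × 0.33929 = 0.3191293882
For no arbitrage the full-cycle product must be 1, so the missing rate is 1 / 0.3191293882 ≈ 3.133525.

3.1335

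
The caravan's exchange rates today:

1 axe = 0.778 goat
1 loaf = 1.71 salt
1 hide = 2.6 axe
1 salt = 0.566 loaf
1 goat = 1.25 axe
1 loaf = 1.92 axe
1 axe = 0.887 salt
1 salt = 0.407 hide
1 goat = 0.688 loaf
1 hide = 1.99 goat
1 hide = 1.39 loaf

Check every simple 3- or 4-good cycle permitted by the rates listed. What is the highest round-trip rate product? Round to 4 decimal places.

goat→loaf→axe→goat: 0.688 × 1.92 × 0.778 = 1.02771
loaf→salt→hide→loaf: 1.71 × 0.407 × 1.39 = 0.96740
loaf→axe→salt→loaf: 1.92 × 0.887 × 0.566 = 0.96392
loaf→axe→salt→hide→loaf: 1.92 × 0.887 × 0.407 × 1.39 = 0.96346
goat→loaf→salt→hide→goat: 0.688 × 1.71 × 0.407 × 1.99 = 0.95287
salt→hide→axe→salt: 0.407 × 2.6 × 0.887 = 0.93862
goat→axe→salt→hide→goat: 1.25 × 0.887 × 0.407 × 1.99 = 0.89801
Maximum is goat→loaf→axe→goat at 1.0277; arbitrage exists.

1.0277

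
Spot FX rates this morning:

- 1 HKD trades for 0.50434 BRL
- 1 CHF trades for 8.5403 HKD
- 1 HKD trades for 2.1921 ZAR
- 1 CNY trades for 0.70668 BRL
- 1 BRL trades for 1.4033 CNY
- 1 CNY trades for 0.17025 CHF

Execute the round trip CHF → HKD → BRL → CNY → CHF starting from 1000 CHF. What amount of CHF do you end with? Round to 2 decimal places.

1000 CHF × 8.5403 = 8540.3 HKD
8540.3 HKD × 0.50434 = 4307.214902 BRL
4307.214902 BRL × 1.4033 = 6044.3146719766 CNY
6044.3146719766 CNY × 0.17025 = 1029.04457290401615 CHF

1029.04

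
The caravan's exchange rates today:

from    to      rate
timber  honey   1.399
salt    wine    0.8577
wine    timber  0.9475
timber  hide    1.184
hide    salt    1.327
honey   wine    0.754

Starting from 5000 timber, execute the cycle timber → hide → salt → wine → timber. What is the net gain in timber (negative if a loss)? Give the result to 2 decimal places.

1384.21

5000 timber × 1.184 = 5920 hide
5920 hide × 1.327 = 7855.84 salt
7855.84 salt × 0.8577 = 6737.953968 wine
6737.953968 wine × 0.9475 = 6384.21138468 timber
Net change: 6384.21138468 − 5000 = 1384.21138468 timber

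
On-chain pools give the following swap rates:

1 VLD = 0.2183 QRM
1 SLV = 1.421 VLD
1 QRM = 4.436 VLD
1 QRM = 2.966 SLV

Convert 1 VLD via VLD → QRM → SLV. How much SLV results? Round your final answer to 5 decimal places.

1 VLD × 0.2183 = 0.2183 QRM
0.2183 QRM × 2.966 = 0.6474778 SLV

0.64748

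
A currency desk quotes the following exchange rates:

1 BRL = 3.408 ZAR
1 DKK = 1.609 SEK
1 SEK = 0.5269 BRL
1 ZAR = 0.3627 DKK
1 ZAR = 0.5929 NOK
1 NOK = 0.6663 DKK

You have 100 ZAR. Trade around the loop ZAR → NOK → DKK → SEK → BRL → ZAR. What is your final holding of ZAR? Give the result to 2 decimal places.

100 ZAR × 0.5929 = 59.29 NOK
59.29 NOK × 0.6663 = 39.504927 DKK
39.504927 DKK × 1.609 = 63.563427543 SEK
63.563427543 SEK × 0.5269 = 33.4915699724067 BRL
33.4915699724067 BRL × 3.408 = 114.1392704659620336 ZAR

114.14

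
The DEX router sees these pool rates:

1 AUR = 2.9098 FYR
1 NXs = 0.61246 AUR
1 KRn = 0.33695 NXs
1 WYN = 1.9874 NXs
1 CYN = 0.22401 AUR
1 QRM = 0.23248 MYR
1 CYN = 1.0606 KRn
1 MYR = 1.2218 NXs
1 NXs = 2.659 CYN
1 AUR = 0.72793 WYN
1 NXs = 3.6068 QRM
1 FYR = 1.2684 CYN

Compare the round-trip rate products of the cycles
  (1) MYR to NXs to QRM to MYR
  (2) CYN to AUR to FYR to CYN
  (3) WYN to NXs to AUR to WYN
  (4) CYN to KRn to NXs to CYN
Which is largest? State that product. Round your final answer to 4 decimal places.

(1) 1.2218 × 3.6068 × 0.23248 = 1.02449
(2) 0.22401 × 2.9098 × 1.2684 = 0.82677
(3) 1.9874 × 0.61246 × 0.72793 = 0.88604
(4) 1.0606 × 0.33695 × 2.659 = 0.95024
Highest is cycle (1) at 1.0245 (>1, arbitrage).

1.0245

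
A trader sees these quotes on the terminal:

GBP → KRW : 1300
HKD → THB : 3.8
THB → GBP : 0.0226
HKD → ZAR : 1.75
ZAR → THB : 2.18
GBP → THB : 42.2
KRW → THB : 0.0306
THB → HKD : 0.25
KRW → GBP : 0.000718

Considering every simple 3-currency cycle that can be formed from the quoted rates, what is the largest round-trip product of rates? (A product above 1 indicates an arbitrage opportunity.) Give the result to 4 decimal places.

HKD→ZAR→THB→HKD: 1.75 × 2.18 × 0.25 = 0.95375
GBP→KRW→THB→GBP: 1300 × 0.0306 × 0.0226 = 0.89903
Maximum is HKD→ZAR→THB→HKD at 0.9538; no arbitrage — every cycle loses value.

0.9538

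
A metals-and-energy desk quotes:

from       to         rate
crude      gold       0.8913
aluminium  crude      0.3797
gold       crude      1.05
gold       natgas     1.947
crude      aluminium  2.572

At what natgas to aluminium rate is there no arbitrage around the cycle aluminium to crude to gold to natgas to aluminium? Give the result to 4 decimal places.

Known legs of the cycle: 0.3797 × 0.8913 × 1.947 = 0.65891660967
For no arbitrage the full-cycle product must be 1, so the missing rate is 1 / 0.65891660967 ≈ 1.517643.

1.5176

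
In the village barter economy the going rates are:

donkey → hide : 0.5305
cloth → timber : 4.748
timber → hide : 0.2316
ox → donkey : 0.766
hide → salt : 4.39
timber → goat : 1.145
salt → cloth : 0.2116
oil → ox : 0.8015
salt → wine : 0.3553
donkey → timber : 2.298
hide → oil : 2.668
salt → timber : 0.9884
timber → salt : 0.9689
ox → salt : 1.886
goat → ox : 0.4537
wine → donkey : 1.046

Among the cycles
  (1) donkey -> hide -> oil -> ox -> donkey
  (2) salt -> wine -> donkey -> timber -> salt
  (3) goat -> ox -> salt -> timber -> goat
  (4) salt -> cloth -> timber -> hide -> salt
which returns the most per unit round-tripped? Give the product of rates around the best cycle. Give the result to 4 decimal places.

1.0215

(1) 0.5305 × 2.668 × 0.8015 × 0.766 = 0.86897
(2) 0.3553 × 1.046 × 2.298 × 0.9689 = 0.82748
(3) 0.4537 × 1.886 × 0.9884 × 1.145 = 0.96839
(4) 0.2116 × 4.748 × 0.2316 × 4.39 = 1.02148
Highest is cycle (4) at 1.0215 (>1, arbitrage).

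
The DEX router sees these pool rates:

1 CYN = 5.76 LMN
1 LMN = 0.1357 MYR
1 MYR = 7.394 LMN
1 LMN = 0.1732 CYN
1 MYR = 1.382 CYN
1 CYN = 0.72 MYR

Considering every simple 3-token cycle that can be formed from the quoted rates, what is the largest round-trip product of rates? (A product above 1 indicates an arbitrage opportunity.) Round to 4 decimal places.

1.0802

CYN→LMN→MYR→CYN: 5.76 × 0.1357 × 1.382 = 1.08022
CYN→MYR→LMN→CYN: 0.72 × 7.394 × 0.1732 = 0.92206
Maximum is CYN→LMN→MYR→CYN at 1.0802; arbitrage exists.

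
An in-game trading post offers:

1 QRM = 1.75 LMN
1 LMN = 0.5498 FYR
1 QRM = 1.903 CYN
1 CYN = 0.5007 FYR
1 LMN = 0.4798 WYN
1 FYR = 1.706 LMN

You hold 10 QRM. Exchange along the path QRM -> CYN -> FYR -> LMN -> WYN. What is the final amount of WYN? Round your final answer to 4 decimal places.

7.7993

10 QRM × 1.903 = 19.03 CYN
19.03 CYN × 0.5007 = 9.528321 FYR
9.528321 FYR × 1.706 = 16.255315626 LMN
16.255315626 LMN × 0.4798 = 7.7993004373548 WYN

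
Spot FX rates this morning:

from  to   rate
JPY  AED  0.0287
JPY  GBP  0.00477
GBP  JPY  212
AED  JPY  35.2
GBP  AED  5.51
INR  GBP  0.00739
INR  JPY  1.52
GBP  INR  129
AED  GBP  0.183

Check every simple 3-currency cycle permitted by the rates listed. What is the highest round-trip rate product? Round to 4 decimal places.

GBP→JPY→AED→GBP: 212 × 0.0287 × 0.183 = 1.11345
GBP→INR→JPY→GBP: 129 × 1.52 × 0.00477 = 0.93530
GBP→AED→JPY→GBP: 5.51 × 35.2 × 0.00477 = 0.92515
Maximum is GBP→JPY→AED→GBP at 1.1134; arbitrage exists.

1.1134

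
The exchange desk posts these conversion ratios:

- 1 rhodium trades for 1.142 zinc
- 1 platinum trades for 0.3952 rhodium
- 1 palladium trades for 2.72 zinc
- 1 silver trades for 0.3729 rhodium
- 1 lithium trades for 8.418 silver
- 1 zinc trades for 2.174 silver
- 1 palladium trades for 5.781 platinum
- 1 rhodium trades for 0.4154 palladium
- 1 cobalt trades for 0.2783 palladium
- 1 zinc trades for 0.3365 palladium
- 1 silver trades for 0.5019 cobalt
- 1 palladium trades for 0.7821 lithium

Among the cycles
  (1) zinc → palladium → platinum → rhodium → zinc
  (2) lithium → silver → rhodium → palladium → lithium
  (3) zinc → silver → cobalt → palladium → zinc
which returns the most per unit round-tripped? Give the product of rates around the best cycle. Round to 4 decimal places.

1.0198

(1) 0.3365 × 5.781 × 0.3952 × 1.142 = 0.87795
(2) 8.418 × 0.3729 × 0.4154 × 0.7821 = 1.01984
(3) 2.174 × 0.5019 × 0.2783 × 2.72 = 0.82596
Highest is cycle (2) at 1.0198 (>1, arbitrage).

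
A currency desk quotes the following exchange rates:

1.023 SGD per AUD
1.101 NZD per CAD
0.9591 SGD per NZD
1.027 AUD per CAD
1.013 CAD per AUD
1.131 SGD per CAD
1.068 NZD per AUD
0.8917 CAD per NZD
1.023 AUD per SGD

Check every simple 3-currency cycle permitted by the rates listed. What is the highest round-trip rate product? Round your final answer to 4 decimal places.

1.1721

SGD→AUD→CAD→SGD: 1.023 × 1.013 × 1.131 = 1.17205
SGD→AUD→NZD→SGD: 1.023 × 1.068 × 0.9591 = 1.04788
CAD→AUD→NZD→CAD: 1.027 × 1.068 × 0.8917 = 0.97805
Maximum is SGD→AUD→CAD→SGD at 1.1721; arbitrage exists.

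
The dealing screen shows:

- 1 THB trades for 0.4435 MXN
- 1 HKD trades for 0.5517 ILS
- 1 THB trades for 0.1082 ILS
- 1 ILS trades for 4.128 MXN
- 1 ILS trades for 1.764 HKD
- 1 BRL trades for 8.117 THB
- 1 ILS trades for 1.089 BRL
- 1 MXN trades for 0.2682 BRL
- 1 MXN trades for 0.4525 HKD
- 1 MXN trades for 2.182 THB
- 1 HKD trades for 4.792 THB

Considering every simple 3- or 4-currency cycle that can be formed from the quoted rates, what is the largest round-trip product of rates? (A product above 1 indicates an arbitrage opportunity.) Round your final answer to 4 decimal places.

1.0305

HKD→ILS→MXN→HKD: 0.5517 × 4.128 × 0.4525 = 1.03053
THB→ILS→MXN→THB: 0.1082 × 4.128 × 2.182 = 0.97459
BRL→THB→ILS→MXN→BRL: 8.117 × 0.1082 × 4.128 × 0.2682 = 0.97235
THB→ILS→MXN→HKD→THB: 0.1082 × 4.128 × 0.4525 × 4.792 = 0.96851
BRL→THB→MXN→BRL: 8.117 × 0.4435 × 0.2682 = 0.96549
THB→MXN→HKD→THB: 0.4435 × 0.4525 × 4.792 = 0.96168
BRL→THB→ILS→BRL: 8.117 × 0.1082 × 1.089 = 0.95642
THB→ILS→HKD→THB: 0.1082 × 1.764 × 4.792 = 0.91462
Maximum is HKD→ILS→MXN→HKD at 1.0305; arbitrage exists.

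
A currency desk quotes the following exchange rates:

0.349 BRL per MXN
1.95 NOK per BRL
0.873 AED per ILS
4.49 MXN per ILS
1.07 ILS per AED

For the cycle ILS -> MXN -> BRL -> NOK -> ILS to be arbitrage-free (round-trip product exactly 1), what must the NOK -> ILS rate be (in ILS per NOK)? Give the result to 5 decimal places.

Known legs of the cycle: 4.49 × 0.349 × 1.95 = 3.0556695
For no arbitrage the full-cycle product must be 1, so the missing rate is 1 / 3.0556695 ≈ 0.3272605.

0.32726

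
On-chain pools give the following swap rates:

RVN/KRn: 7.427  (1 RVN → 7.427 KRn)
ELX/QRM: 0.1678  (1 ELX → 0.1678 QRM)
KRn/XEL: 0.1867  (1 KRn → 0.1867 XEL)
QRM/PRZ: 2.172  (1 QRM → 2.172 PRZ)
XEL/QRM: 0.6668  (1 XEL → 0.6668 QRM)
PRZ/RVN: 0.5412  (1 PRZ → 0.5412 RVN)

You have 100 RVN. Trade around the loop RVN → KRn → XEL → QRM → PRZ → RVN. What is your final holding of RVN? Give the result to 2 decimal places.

100 RVN × 7.427 = 742.7 KRn
742.7 KRn × 0.1867 = 138.66209 XEL
138.66209 XEL × 0.6668 = 92.459881612 QRM
92.459881612 QRM × 2.172 = 200.822862861264 PRZ
200.822862861264 PRZ × 0.5412 = 108.6853333805160768 RVN

108.69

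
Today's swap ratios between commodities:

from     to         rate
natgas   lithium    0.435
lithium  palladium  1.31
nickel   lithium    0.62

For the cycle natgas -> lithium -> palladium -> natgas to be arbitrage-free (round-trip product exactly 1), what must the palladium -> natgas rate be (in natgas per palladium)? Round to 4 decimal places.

Known legs of the cycle: 0.435 × 1.31 = 0.56985
For no arbitrage the full-cycle product must be 1, so the missing rate is 1 / 0.56985 ≈ 1.754848.

1.7548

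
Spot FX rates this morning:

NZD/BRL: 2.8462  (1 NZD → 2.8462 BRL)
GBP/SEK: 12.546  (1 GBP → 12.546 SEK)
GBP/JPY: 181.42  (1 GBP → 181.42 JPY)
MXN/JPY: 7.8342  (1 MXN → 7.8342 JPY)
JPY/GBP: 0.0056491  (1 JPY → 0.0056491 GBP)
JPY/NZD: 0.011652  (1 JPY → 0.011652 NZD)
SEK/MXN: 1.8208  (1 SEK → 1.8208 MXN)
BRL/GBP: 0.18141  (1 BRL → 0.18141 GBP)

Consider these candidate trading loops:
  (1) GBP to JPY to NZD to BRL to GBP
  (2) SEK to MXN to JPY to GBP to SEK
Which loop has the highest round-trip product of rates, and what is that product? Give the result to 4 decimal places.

1.0915

(1) 181.42 × 0.011652 × 2.8462 × 0.18141 = 1.09147
(2) 1.8208 × 7.8342 × 0.0056491 × 12.546 = 1.01098
Highest is cycle (1) at 1.0915 (>1, arbitrage).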